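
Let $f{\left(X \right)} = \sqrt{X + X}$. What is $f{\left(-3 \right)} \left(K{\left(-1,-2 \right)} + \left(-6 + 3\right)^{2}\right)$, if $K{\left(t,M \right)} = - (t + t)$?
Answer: $11 i \sqrt{6} \approx 26.944 i$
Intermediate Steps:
$f{\left(X \right)} = \sqrt{2} \sqrt{X}$ ($f{\left(X \right)} = \sqrt{2 X} = \sqrt{2} \sqrt{X}$)
$K{\left(t,M \right)} = - 2 t$
$f{\left(-3 \right)} \left(K{\left(-1,-2 \right)} + \left(-6 + 3\right)^{2}\right) = \sqrt{2} \sqrt{-3} \left(\left(-2\right) \left(-1\right) + \left(-6 + 3\right)^{2}\right) = \sqrt{2} i \sqrt{3} \left(2 + \left(-3\right)^{2}\right) = i \sqrt{6} \left(2 + 9\right) = i \sqrt{6} \cdot 11 = 11 i \sqrt{6}$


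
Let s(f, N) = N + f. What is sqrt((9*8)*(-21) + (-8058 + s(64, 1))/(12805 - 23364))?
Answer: I*sqrt(168492233185)/10559 ≈ 38.875*I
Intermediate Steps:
sqrt((9*8)*(-21) + (-8058 + s(64, 1))/(12805 - 23364)) = sqrt((9*8)*(-21) + (-8058 + (1 + 64))/(12805 - 23364)) = sqrt(72*(-21) + (-8058 + 65)/(-10559)) = sqrt(-1512 - 7993*(-1/10559)) = sqrt(-1512 + 7993/10559) = sqrt(-15957215/10559) = I*sqrt(168492233185)/10559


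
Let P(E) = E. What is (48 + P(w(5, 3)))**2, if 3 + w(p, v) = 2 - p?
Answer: 1764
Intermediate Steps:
w(p, v) = -1 - p (w(p, v) = -3 + (2 - p) = -1 - p)
(48 + P(w(5, 3)))**2 = (48 + (-1 - 1*5))**2 = (48 + (-1 - 5))**2 = (48 - 6)**2 = 42**2 = 1764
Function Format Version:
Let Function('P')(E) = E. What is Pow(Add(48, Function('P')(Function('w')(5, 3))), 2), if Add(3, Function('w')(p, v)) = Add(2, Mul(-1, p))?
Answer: 1764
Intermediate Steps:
Function('w')(p, v) = Add(-1, Mul(-1, p)) (Function('w')(p, v) = Add(-3, Add(2, Mul(-1, p))) = Add(-1, Mul(-1, p)))
Pow(Add(48, Function('P')(Function('w')(5, 3))), 2) = Pow(Add(48, Add(-1, Mul(-1, 5))), 2) = Pow(Add(48, Add(-1, -5)), 2) = Pow(Add(48, -6), 2) = Pow(42, 2) = 1764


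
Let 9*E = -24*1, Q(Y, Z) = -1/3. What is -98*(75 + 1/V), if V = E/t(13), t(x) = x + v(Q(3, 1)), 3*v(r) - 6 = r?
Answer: -40817/6 ≈ -6802.8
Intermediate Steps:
Q(Y, Z) = -⅓ (Q(Y, Z) = -1*⅓ = -⅓)
v(r) = 2 + r/3
t(x) = 17/9 + x (t(x) = x + (2 + (⅓)*(-⅓)) = x + (2 - ⅑) = x + 17/9 = 17/9 + x)
E = -8/3 (E = (-24*1)/9 = (⅑)*(-24) = -8/3 ≈ -2.6667)
V = -12/67 (V = -8/(3*(17/9 + 13)) = -8/(3*134/9) = -8/3*9/134 = -12/67 ≈ -0.17910)
-98*(75 + 1/V) = -98*(75 + 1/(-12/67)) = -98*(75 - 67/12) = -98*833/12 = -40817/6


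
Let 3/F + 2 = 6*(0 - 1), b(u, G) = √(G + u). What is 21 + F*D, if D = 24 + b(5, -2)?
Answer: 12 - 3*√3/8 ≈ 11.350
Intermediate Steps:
F = -3/8 (F = 3/(-2 + 6*(0 - 1)) = 3/(-2 + 6*(-1)) = 3/(-2 - 6) = 3/(-8) = 3*(-⅛) = -3/8 ≈ -0.37500)
D = 24 + √3 (D = 24 + √(-2 + 5) = 24 + √3 ≈ 25.732)
21 + F*D = 21 - 3*(24 + √3)/8 = 21 + (-9 - 3*√3/8) = 12 - 3*√3/8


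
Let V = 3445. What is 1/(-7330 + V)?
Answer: -1/3885 ≈ -0.00025740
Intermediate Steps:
1/(-7330 + V) = 1/(-7330 + 3445) = 1/(-3885) = -1/3885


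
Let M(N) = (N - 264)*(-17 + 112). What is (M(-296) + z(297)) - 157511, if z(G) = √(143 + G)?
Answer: -210711 + 2*√110 ≈ -2.1069e+5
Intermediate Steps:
M(N) = -25080 + 95*N (M(N) = (-264 + N)*95 = -25080 + 95*N)
(M(-296) + z(297)) - 157511 = ((-25080 + 95*(-296)) + √(143 + 297)) - 157511 = ((-25080 - 28120) + √440) - 157511 = (-53200 + 2*√110) - 157511 = -210711 + 2*√110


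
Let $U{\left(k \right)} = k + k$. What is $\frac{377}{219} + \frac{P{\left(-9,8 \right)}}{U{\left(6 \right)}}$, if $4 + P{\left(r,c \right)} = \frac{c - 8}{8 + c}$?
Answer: $\frac{304}{219} \approx 1.3881$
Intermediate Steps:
$P{\left(r,c \right)} = -4 + \frac{-8 + c}{8 + c}$ ($P{\left(r,c \right)} = -4 + \frac{c - 8}{8 + c} = -4 + \frac{-8 + c}{8 + c}$)
$U{\left(k \right)} = 2 k$
$\frac{377}{219} + \frac{P{\left(-9,8 \right)}}{U{\left(6 \right)}} = \frac{377}{219} + \frac{\frac{1}{8 + 8} \left(-40 - 24\right)}{2 \cdot 6} = 377 \cdot \frac{1}{219} + \frac{\frac{1}{16} \left(-40 - 24\right)}{12} = \frac{377}{219} + \frac{1}{16} \left(-64\right) \frac{1}{12} = \frac{377}{219} - \frac{1}{3} = \frac{304}{219}$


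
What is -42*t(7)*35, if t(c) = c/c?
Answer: -1470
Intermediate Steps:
t(c) = 1
-42*t(7)*35 = -42*1*35 = -42*35 = -1470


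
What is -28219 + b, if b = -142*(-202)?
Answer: 465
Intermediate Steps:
b = 28684
-28219 + b = -28219 + 28684 = 465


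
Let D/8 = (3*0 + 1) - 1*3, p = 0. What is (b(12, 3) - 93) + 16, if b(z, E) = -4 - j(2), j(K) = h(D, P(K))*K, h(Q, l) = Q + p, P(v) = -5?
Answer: -49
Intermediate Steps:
D = -16 (D = 8*((3*0 + 1) - 1*3) = 8*((0 + 1) - 3) = 8*(1 - 3) = 8*(-2) = -16)
h(Q, l) = Q (h(Q, l) = Q + 0 = Q)
j(K) = -16*K
b(z, E) = 28 (b(z, E) = -4 - (-16)*2 = -4 - 1*(-32) = -4 + 32 = 28)
(b(12, 3) - 93) + 16 = (28 - 93) + 16 = -65 + 16 = -49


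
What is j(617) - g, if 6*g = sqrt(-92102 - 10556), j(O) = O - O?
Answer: -I*sqrt(102658)/6 ≈ -53.4*I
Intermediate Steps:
j(O) = 0
g = I*sqrt(102658)/6 (g = sqrt(-92102 - 10556)/6 = sqrt(-102658)/6 = (I*sqrt(102658))/6 = I*sqrt(102658)/6 ≈ 53.4*I)
j(617) - g = 0 - I*sqrt(102658)/6 = -I*sqrt(102658)/6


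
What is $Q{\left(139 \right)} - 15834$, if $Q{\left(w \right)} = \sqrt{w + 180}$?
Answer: $-15834 + \sqrt{319} \approx -15816.0$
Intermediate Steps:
$Q{\left(w \right)} = \sqrt{180 + w}$
$Q{\left(139 \right)} - 15834 = \sqrt{180 + 139} - 15834 = \sqrt{319} - 15834 = -15834 + \sqrt{319}$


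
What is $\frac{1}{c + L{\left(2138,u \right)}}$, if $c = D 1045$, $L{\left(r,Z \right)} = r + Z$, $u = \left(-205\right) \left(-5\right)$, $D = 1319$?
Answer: $\frac{1}{1381518} \approx 7.2384 \cdot 10^{-7}$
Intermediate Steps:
$u = 1025$
$L{\left(r,Z \right)} = Z + r$
$c = 1378355$ ($c = 1319 \cdot 1045 = 1378355$)
$\frac{1}{c + L{\left(2138,u \right)}} = \frac{1}{1378355 + \left(1025 + 2138\right)} = \frac{1}{1378355 + 3163} = \frac{1}{1381518}$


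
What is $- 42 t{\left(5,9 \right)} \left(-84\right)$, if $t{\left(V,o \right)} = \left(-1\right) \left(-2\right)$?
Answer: $7056$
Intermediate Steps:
$t{\left(V,o \right)} = 2$
$- 42 t{\left(5,9 \right)} \left(-84\right) = \left(-42\right) 2 \left(-84\right) = \left(-84\right) \left(-84\right) = 7056$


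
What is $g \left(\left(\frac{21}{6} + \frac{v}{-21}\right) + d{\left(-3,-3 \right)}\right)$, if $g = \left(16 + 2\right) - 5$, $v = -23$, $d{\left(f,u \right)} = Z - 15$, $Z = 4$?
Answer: $- \frac{3497}{42} \approx -83.262$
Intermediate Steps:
$d{\left(f,u \right)} = -11$ ($d{\left(f,u \right)} = 4 - 15 = -11$)
$g = 13$ ($g = 18 - 5 = 13$)
$g \left(\left(\frac{21}{6} + \frac{v}{-21}\right) + d{\left(-3,-3 \right)}\right) = 13 \left(\left(\frac{21}{6} - \frac{23}{-21}\right) - 11\right) = 13 \left(\left(21 \cdot \frac{1}{6} - - \frac{23}{21}\right) - 11\right) = 13 \left(\left(\frac{7}{2} + \frac{23}{21}\right) - 11\right) = 13 \left(\frac{193}{42} - 11\right) = 13 \left(- \frac{269}{42}\right) = - \frac{3497}{42}$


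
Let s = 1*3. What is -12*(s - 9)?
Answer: 72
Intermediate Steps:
s = 3
-12*(s - 9) = -12*(3 - 9) = -12*(-6) = 72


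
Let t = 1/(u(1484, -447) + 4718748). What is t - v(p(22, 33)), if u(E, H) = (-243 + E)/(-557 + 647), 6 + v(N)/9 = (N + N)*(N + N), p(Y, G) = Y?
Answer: -7376840304480/424688561 ≈ -17370.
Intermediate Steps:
v(N) = -54 + 36*N**2 (v(N) = -54 + 9*((N + N)*(N + N)) = -54 + 9*((2*N)*(2*N)) = -54 + 9*(4*N**2) = -54 + 36*N**2)
u(E, H) = -27/10 + E/90 (u(E, H) = (-243 + E)/90 = (-243 + E)*(1/90) = -27/10 + E/90)
t = 90/424688561 (t = 1/((-27/10 + (1/90)*1484) + 4718748) = 1/((-27/10 + 742/45) + 4718748) = 1/(1241/90 + 4718748) = 1/(424688561/90) = 90/424688561 ≈ 2.1192e-7)
t - v(p(22, 33)) = 90/424688561 - (-54 + 36*22**2) = 90/424688561 - (-54 + 36*484) = 90/424688561 - (-54 + 17424) = 90/424688561 - 1*17370 = 90/424688561 - 17370 = -7376840304480/424688561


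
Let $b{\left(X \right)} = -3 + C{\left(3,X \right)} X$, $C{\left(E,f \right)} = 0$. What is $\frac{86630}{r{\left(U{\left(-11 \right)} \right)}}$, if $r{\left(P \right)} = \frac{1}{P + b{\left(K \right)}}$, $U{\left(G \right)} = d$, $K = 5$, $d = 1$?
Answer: $-173260$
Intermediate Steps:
$U{\left(G \right)} = 1$
$b{\left(X \right)} = -3$ ($b{\left(X \right)} = -3 + 0 X = -3 + 0 = -3$)
$r{\left(P \right)} = \frac{1}{-3 + P}$ ($r{\left(P \right)} = \frac{1}{P - 3} = \frac{1}{-3 + P}$)
$\frac{86630}{r{\left(U{\left(-11 \right)} \right)}} = \frac{86630}{\frac{1}{-3 + 1}} = \frac{86630}{\frac{1}{-2}} = \frac{86630}{- \frac{1}{2}} = 86630 \left(-2\right) = -173260$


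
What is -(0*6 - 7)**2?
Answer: -49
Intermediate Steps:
-(0*6 - 7)**2 = -(0 - 7)**2 = -1*(-7)**2 = -1*49 = -49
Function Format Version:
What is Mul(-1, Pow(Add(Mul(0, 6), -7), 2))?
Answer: -49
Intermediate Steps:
Mul(-1, Pow(Add(Mul(0, 6), -7), 2)) = Mul(-1, Pow(Add(0, -7), 2)) = Mul(-1, Pow(-7, 2)) = Mul(-1, 49) = -49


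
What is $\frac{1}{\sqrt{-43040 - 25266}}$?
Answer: $- \frac{i \sqrt{1394}}{9758} \approx - 0.0038262 i$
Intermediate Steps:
$\frac{1}{\sqrt{-43040 - 25266}} = \frac{1}{\sqrt{-68306}} = \frac{1}{7 i \sqrt{1394}} = - \frac{i \sqrt{1394}}{9758}$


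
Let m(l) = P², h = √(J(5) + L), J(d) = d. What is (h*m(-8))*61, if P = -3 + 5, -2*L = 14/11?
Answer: 976*√33/11 ≈ 509.70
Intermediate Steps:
L = -7/11 ≈ -0.63636
P = 2
h = 4*√33/11 (h = √(5 - 7/11) = √(48/11) = 4*√33/11 ≈ 2.0889)
m(l) = 4 (m(l) = 2² = 4)
(h*m(-8))*61 = ((4*√33/11)*4)*61 = (16*√33/11)*61 = 976*√33/11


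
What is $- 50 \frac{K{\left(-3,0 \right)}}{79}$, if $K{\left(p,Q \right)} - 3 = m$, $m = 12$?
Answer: $- \frac{750}{79} \approx -9.4937$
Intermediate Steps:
$K{\left(p,Q \right)} = 15$ ($K{\left(p,Q \right)} = 3 + 12 = 15$)
$- 50 \frac{K{\left(-3,0 \right)}}{79} = - 50 \cdot \frac{15}{79} = - 50 \cdot 15 \cdot \frac{1}{79} = \left(-50\right) \frac{15}{79} = - \frac{750}{79}$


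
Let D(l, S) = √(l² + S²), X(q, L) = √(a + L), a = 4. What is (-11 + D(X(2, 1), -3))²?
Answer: (11 - √14)² ≈ 52.684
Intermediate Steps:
X(q, L) = √(4 + L)
D(l, S) = √(S² + l²)
(-11 + D(X(2, 1), -3))² = (-11 + √((-3)² + (√(4 + 1))²))² = (-11 + √(9 + (√5)²))² = (-11 + √(9 + 5))² = (-11 + √14)²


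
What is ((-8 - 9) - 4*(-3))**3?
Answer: -125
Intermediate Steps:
((-8 - 9) - 4*(-3))**3 = (-17 + 12)**3 = (-5)**3 = -125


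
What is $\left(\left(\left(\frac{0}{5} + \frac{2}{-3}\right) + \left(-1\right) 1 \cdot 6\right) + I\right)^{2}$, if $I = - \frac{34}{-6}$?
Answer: $1$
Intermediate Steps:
$I = \frac{17}{3}$ ($I = \left(-34\right) \left(- \frac{1}{6}\right) = \frac{17}{3} \approx 5.6667$)
$\left(\left(\left(\frac{0}{5} + \frac{2}{-3}\right) + \left(-1\right) 1 \cdot 6\right) + I\right)^{2} = \left(\left(\left(\frac{0}{5} + \frac{2}{-3}\right) + \left(-1\right) 1 \cdot 6\right) + \frac{17}{3}\right)^{2} = \left(\left(\left(0 \cdot \frac{1}{5} + 2 \left(- \frac{1}{3}\right)\right) - 6\right) + \frac{17}{3}\right)^{2} = \left(\left(\left(0 - \frac{2}{3}\right) - 6\right) + \frac{17}{3}\right)^{2} = \left(\left(- \frac{2}{3} - 6\right) + \frac{17}{3}\right)^{2} = \left(- \frac{20}{3} + \frac{17}{3}\right)^{2} = \left(-1\right)^{2} = 1$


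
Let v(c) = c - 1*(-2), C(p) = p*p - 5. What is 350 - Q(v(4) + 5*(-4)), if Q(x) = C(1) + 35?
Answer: 319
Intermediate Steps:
C(p) = -5 + p² (C(p) = p² - 5 = -5 + p²)
v(c) = 2 + c (v(c) = c + 2 = 2 + c)
Q(x) = 31 (Q(x) = (-5 + 1²) + 35 = (-5 + 1) + 35 = -4 + 35 = 31)
350 - Q(v(4) + 5*(-4)) = 350 - 1*31 = 350 - 31 = 319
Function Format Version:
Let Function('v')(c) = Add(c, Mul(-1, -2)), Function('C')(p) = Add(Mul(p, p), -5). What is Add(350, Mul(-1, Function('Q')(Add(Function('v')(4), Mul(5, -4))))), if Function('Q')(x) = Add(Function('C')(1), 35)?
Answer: 319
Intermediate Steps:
Function('C')(p) = Add(-5, Pow(p, 2)) (Function('C')(p) = Add(Pow(p, 2), -5) = Add(-5, Pow(p, 2)))
Function('v')(c) = Add(2, c) (Function('v')(c) = Add(c, 2) = Add(2, c))
Function('Q')(x) = 31 (Function('Q')(x) = Add(Add(-5, Pow(1, 2)), 35) = Add(Add(-5, 1), 35) = Add(-4, 35) = 31)
Add(350, Mul(-1, Function('Q')(Add(Function('v')(4), Mul(5, -4))))) = Add(350, Mul(-1, 31)) = Add(350, -31) = 319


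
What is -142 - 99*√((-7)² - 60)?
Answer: -142 - 99*I*√11 ≈ -142.0 - 328.35*I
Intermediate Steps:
-142 - 99*√((-7)² - 60) = -142 - 99*√(49 - 60) = -142 - 99*I*√11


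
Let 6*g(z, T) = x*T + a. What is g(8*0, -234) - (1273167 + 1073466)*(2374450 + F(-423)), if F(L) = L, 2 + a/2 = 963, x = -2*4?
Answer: -16712910301376/3 ≈ -5.5710e+12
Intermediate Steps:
x = -8
a = 1922 (a = -4 + 2*963 = -4 + 1926 = 1922)
g(z, T) = 961/3 - 4*T/3 (g(z, T) = (-8*T + 1922)/6 = (1922 - 8*T)/6 = 961/3 - 4*T/3)
g(8*0, -234) - (1273167 + 1073466)*(2374450 + F(-423)) = (961/3 - 4/3*(-234)) - (1273167 + 1073466)*(2374450 - 423) = (961/3 + 312) - 2346633*2374027 = 1897/3 - 1*5570970101091 = 1897/3 - 5570970101091 = -16712910301376/3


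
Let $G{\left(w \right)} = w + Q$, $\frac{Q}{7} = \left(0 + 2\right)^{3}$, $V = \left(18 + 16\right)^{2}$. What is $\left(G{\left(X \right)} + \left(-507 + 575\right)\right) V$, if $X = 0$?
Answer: $143344$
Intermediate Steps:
$V = 1156$ ($V = 34^{2} = 1156$)
$Q = 56$ ($Q = 7 \left(0 + 2\right)^{3} = 7 \cdot 2^{3} = 7 \cdot 8 = 56$)
$G{\left(w \right)} = 56 + w$ ($G{\left(w \right)} = w + 56 = 56 + w$)
$\left(G{\left(X \right)} + \left(-507 + 575\right)\right) V = \left(\left(56 + 0\right) + \left(-507 + 575\right)\right) 1156 = \left(56 + 68\right) 1156 = 124 \cdot 1156 = 143344$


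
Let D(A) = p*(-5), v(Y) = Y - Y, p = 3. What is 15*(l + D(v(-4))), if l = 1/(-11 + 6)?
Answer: -228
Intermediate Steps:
v(Y) = 0
l = -⅕ (l = 1/(-5) = -⅕ ≈ -0.20000)
D(A) = -15 (D(A) = 3*(-5) = -15)
15*(l + D(v(-4))) = 15*(-⅕ - 15) = 15*(-76/5) = -228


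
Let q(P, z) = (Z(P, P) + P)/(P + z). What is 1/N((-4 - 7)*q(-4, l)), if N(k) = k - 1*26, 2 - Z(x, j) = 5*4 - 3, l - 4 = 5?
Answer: 5/79 ≈ 0.063291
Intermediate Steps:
l = 9 (l = 4 + 5 = 9)
Z(x, j) = -15 (Z(x, j) = 2 - (5*4 - 3) = 2 - (20 - 3) = 2 - 1*17 = 2 - 17 = -15)
q(P, z) = (-15 + P)/(P + z)
N(k) = -26 + k (N(k) = k - 26 = -26 + k)
1/N((-4 - 7)*q(-4, l)) = 1/(-26 + (-4 - 7)*((-15 - 4)/(-4 + 9))) = 1/(-26 - 11*(-19)/5) = 1/(-26 - 11*(-19/5)) = 1/(-26 + 209/5) = 1/(79/5) = 5/79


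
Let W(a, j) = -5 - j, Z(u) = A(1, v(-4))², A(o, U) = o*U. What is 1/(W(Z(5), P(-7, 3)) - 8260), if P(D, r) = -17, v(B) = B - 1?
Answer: -1/8248 ≈ -0.00012124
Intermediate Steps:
v(B) = -1 + B
A(o, U) = U*o
Z(u) = 25 (Z(u) = ((-1 - 4)*1)² = (-5*1)² = (-5)² = 25)
1/(W(Z(5), P(-7, 3)) - 8260) = 1/((-5 - 1*(-17)) - 8260) = 1/((-5 + 17) - 8260) = 1/(12 - 8260) = 1/(-8248) = -1/8248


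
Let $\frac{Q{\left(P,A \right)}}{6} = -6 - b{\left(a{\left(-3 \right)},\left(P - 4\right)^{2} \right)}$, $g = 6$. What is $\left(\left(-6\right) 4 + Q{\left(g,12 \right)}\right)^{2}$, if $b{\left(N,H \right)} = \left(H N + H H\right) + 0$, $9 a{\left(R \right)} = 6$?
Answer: $29584$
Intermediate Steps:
$a{\left(R \right)} = \frac{2}{3}$ ($a{\left(R \right)} = \frac{1}{9} \cdot 6 = \frac{2}{3}$)
$b{\left(N,H \right)} = H^{2} + H N$ ($b{\left(N,H \right)} = \left(H N + H^{2}\right) + 0 = \left(H^{2} + H N\right) + 0 = H^{2} + H N$)
$Q{\left(P,A \right)} = -36 - 6 \left(-4 + P\right)^{2} \left(\frac{2}{3} + \left(-4 + P\right)^{2}\right)$ ($Q{\left(P,A \right)} = 6 \left(-6 - \left(P - 4\right)^{2} \left(\left(P - 4\right)^{2} + \frac{2}{3}\right)\right) = 6 \left(-6 - \left(-4 + P\right)^{2} \left(\left(-4 + P\right)^{2} + \frac{2}{3}\right)\right) = 6 \left(-6 - \left(-4 + P\right)^{2} \left(\frac{2}{3} + \left(-4 + P\right)^{2}\right)\right) = -36 - 6 \left(-4 + P\right)^{2} \left(\frac{2}{3} + \left(-4 + P\right)^{2}\right)$)
$\left(\left(-6\right) 4 + Q{\left(g,12 \right)}\right)^{2} = \left(\left(-6\right) 4 - \left(36 + 4 \left(-4 + 6\right)^{2} + 6 \left(-4 + 6\right)^{4}\right)\right)^{2} = \left(-24 - \left(36 + 16 + 96\right)\right)^{2} = \left(-24 - 148\right)^{2} = \left(-172\right)^{2} = 29584$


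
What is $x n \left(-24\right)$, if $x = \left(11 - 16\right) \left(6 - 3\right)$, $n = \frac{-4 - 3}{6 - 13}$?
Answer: $360$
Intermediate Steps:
$n = 1$ ($n = - \frac{7}{-7} = \left(-7\right) \left(- \frac{1}{7}\right) = 1$)
$x = -15$ ($x = \left(11 - 16\right) 3 = \left(-5\right) 3 = -15$)
$x n \left(-24\right) = \left(-15\right) 1 \left(-24\right) = \left(-15\right) \left(-24\right) = 360$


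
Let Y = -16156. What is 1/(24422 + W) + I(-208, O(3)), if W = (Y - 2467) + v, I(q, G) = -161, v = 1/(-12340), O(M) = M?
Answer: -11521092759/71559659 ≈ -161.00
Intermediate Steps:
v = -1/12340 ≈ -8.1037e-5
W = -229807821/12340 (W = (-16156 - 2467) - 1/12340 = -18623 - 1/12340 = -229807821/12340 ≈ -18623.)
1/(24422 + W) + I(-208, O(3)) = 1/(24422 - 229807821/12340) - 161 = 1/(71559659/12340) - 161 = 12340/71559659 - 161 = -11521092759/71559659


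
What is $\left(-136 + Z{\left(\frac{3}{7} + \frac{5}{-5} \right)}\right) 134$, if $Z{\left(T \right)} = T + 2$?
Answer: $- \frac{126228}{7} \approx -18033.0$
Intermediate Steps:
$Z{\left(T \right)} = 2 + T$
$\left(-136 + Z{\left(\frac{3}{7} + \frac{5}{-5} \right)}\right) 134 = \left(-136 + \left(2 + \left(\frac{3}{7} + \frac{5}{-5}\right)\right)\right) 134 = \left(-136 + \left(2 + \left(3 \cdot \frac{1}{7} + 5 \left(- \frac{1}{5}\right)\right)\right)\right) 134 = \left(-136 + \left(2 + \left(\frac{3}{7} - 1\right)\right)\right) 134 = \left(-136 + \left(2 - \frac{4}{7}\right)\right) 134 = \left(-136 + \frac{10}{7}\right) 134 = \left(- \frac{942}{7}\right) 134 = - \frac{126228}{7}$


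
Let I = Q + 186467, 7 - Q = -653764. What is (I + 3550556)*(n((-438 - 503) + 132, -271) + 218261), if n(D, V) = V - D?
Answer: 960701336406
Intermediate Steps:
Q = 653771 (Q = 7 - 1*(-653764) = 7 + 653764 = 653771)
I = 840238 (I = 653771 + 186467 = 840238)
(I + 3550556)*(n((-438 - 503) + 132, -271) + 218261) = (840238 + 3550556)*((-271 - ((-438 - 503) + 132)) + 218261) = 4390794*((-271 - (-941 + 132)) + 218261) = 4390794*((-271 - 1*(-809)) + 218261) = 4390794*((-271 + 809) + 218261) = 4390794*(538 + 218261) = 4390794*218799 = 960701336406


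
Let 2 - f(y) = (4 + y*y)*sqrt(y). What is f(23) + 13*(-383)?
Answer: -4977 - 533*sqrt(23) ≈ -7533.2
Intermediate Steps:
f(y) = 2 - sqrt(y)*(4 + y**2) (f(y) = 2 - (4 + y*y)*sqrt(y) = 2 - (4 + y**2)*sqrt(y) = 2 - sqrt(y)*(4 + y**2))
f(23) + 13*(-383) = (2 - 23**(5/2) - 4*sqrt(23)) + 13*(-383) = (2 - 529*sqrt(23) - 4*sqrt(23)) - 4979 = (2 - 533*sqrt(23)) - 4979 = -4977 - 533*sqrt(23)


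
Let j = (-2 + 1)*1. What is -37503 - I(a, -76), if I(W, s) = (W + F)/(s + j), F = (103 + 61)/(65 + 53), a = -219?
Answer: -170388968/4543 ≈ -37506.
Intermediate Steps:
j = -1 (j = -1*1 = -1)
F = 82/59 (F = 164/118 = 164*(1/118) = 82/59 ≈ 1.3898)
I(W, s) = (82/59 + W)/(-1 + s) (I(W, s) = (W + 82/59)/(s - 1) = (82/59 + W)/(-1 + s))
-37503 - I(a, -76) = -37503 - (82/59 - 219)/(-1 - 76) = -37503 - (-12839)/((-77)*59) = -37503 - (-1)*(-12839)/(77*59) = -37503 - 1*12839/4543 = -37503 - 12839/4543 = -170388968/4543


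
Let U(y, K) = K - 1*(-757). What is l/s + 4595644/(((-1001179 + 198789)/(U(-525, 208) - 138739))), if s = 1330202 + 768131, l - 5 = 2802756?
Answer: 664291654658743319/841840707935 ≈ 7.8909e+5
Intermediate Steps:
U(y, K) = 757 + K (U(y, K) = K + 757 = 757 + K)
l = 2802761 (l = 5 + 2802756 = 2802761)
s = 2098333
l/s + 4595644/(((-1001179 + 198789)/(U(-525, 208) - 138739))) = 2802761/2098333 + 4595644/(((-1001179 + 198789)/((757 + 208) - 138739))) = 2802761*(1/2098333) + 4595644/((-802390/(965 - 138739))) = 2802761/2098333 + 4595644/((-802390/(-137774))) = 2802761/2098333 + 4595644/((-802390*(-1/137774))) = 2802761/2098333 + 4595644/(401195/68887) = 2802761/2098333 + 4595644*(68887/401195) = 2802761/2098333 + 316580128228/401195 = 664291654658743319/841840707935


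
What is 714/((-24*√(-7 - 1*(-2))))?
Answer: 119*I*√5/20 ≈ 13.305*I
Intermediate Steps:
714/((-24*√(-7 - 1*(-2)))) = 714/((-24*√(-7 + 2))) = 714/((-24*I*√5)) = 714*(I*√5/120) = 119*I*√5/20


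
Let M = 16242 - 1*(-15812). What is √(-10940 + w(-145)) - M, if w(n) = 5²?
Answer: -32054 + I*√10915 ≈ -32054.0 + 104.47*I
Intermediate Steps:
M = 32054 (M = 16242 + 15812 = 32054)
w(n) = 25
√(-10940 + w(-145)) - M = √(-10940 + 25) - 1*32054 = √(-10915) - 32054 = I*√10915 - 32054 = -32054 + I*√10915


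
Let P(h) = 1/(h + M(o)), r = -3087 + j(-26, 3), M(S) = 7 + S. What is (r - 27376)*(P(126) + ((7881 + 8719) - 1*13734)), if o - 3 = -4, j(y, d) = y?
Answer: -3844795019/44 ≈ -8.7382e+7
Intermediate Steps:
o = -1 (o = 3 - 4 = -1)
r = -3113 (r = -3087 - 26 = -3113)
P(h) = 1/(6 + h) (P(h) = 1/(h + (7 - 1)) = 1/(h + 6) = 1/(6 + h))
(r - 27376)*(P(126) + ((7881 + 8719) - 1*13734)) = (-3113 - 27376)*(1/(6 + 126) + ((7881 + 8719) - 1*13734)) = -30489*(1/132 + (16600 - 13734)) = -30489*(1/132 + 2866) = -30489*378313/132 = -3844795019/44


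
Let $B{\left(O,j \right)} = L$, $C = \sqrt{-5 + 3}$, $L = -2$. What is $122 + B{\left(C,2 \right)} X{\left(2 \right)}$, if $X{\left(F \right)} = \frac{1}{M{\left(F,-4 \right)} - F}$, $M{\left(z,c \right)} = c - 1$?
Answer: $\frac{856}{7} \approx 122.29$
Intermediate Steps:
$M{\left(z,c \right)} = -1 + c$ ($M{\left(z,c \right)} = c - 1 = -1 + c$)
$C = i \sqrt{2}$ ($C = \sqrt{-2} = i \sqrt{2} \approx 1.4142 i$)
$B{\left(O,j \right)} = -2$
$X{\left(F \right)} = \frac{1}{-5 - F}$ ($X{\left(F \right)} = \frac{1}{\left(-1 - 4\right) - F} = \frac{1}{-5 - F}$)
$122 + B{\left(C,2 \right)} X{\left(2 \right)} = 122 - 2 \left(- \frac{1}{5 + 2}\right) = 122 - 2 \left(- \frac{1}{7}\right) = 122 - 2 \left(\left(-1\right) \frac{1}{7}\right) = 122 - - \frac{2}{7} = 122 + \frac{2}{7} = \frac{856}{7}$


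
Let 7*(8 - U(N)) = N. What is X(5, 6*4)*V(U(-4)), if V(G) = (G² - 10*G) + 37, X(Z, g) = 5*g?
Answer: 145560/49 ≈ 2970.6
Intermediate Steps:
U(N) = 8 - N/7
V(G) = 37 + G² - 10*G
X(5, 6*4)*V(U(-4)) = (5*(6*4))*(37 + (8 - ⅐*(-4))² - 10*(8 - ⅐*(-4))) = (5*24)*(37 + (8 + 4/7)² - 10*(8 + 4/7)) = 120*(37 + (60/7)² - 10*60/7) = 120*(37 + 3600/49 - 600/7) = 120*(1213/49) = 145560/49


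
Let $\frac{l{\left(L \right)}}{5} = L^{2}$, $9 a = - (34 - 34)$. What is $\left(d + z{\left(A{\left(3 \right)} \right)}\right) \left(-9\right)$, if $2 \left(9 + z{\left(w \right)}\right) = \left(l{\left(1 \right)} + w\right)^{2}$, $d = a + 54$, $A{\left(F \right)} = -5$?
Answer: $-405$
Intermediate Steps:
$a = 0$ ($a = \frac{\left(-1\right) \left(34 - 34\right)}{9} = \frac{\left(-1\right) 0}{9} = \frac{1}{9} \cdot 0 = 0$)
$d = 54$ ($d = 0 + 54 = 54$)
$l{\left(L \right)} = 5 L^{2}$
$z{\left(w \right)} = -9 + \frac{\left(5 + w\right)^{2}}{2}$ ($z{\left(w \right)} = -9 + \frac{\left(5 \cdot 1^{2} + w\right)^{2}}{2} = -9 + \frac{\left(5 \cdot 1 + w\right)^{2}}{2} = -9 + \frac{\left(5 + w\right)^{2}}{2}$)
$\left(d + z{\left(A{\left(3 \right)} \right)}\right) \left(-9\right) = \left(54 - \left(9 - \frac{\left(5 - 5\right)^{2}}{2}\right)\right) \left(-9\right) = \left(54 - \left(9 - \frac{0^{2}}{2}\right)\right) \left(-9\right) = \left(54 + \left(-9 + \frac{1}{2} \cdot 0\right)\right) \left(-9\right) = \left(54 + \left(-9 + 0\right)\right) \left(-9\right) = \left(54 - 9\right) \left(-9\right) = 45 \left(-9\right) = -405$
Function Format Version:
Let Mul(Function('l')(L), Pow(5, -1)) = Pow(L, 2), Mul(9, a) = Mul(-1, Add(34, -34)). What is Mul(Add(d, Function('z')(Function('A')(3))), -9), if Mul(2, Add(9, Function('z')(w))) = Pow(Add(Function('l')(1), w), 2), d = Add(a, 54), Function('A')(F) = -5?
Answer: -405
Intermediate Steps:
a = 0 (a = Mul(Rational(1, 9), Mul(-1, Add(34, -34))) = Mul(Rational(1, 9), Mul(-1, 0)) = Mul(Rational(1, 9), 0) = 0)
d = 54 (d = Add(0, 54) = 54)
Function('l')(L) = Mul(5, Pow(L, 2))
Function('z')(w) = Add(-9, Mul(Rational(1, 2), Pow(Add(5, w), 2))) (Function('z')(w) = Add(-9, Mul(Rational(1, 2), Pow(Add(Mul(5, Pow(1, 2)), w), 2))) = Add(-9, Mul(Rational(1, 2), Pow(Add(Mul(5, 1), w), 2))) = Add(-9, Mul(Rational(1, 2), Pow(Add(5, w), 2))))
Mul(Add(d, Function('z')(Function('A')(3))), -9) = Mul(Add(54, Add(-9, Mul(Rational(1, 2), Pow(Add(5, -5), 2)))), -9) = Mul(Add(54, Add(-9, Mul(Rational(1, 2), Pow(0, 2)))), -9) = Mul(Add(54, Add(-9, Mul(Rational(1, 2), 0))), -9) = Mul(Add(54, Add(-9, 0)), -9) = Mul(Add(54, -9), -9) = Mul(45, -9) = -405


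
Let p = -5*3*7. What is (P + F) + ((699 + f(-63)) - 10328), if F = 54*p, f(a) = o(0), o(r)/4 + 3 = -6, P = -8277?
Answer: -23612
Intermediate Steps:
o(r) = -36 (o(r) = -12 + 4*(-6) = -12 - 24 = -36)
f(a) = -36
p = -105 (p = -15*7 = -105)
F = -5670 (F = 54*(-105) = -5670)
(P + F) + ((699 + f(-63)) - 10328) = (-8277 - 5670) + ((699 - 36) - 10328) = -13947 + (663 - 10328) = -13947 - 9665 = -23612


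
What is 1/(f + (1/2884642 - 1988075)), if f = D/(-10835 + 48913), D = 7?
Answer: -27460349519/54593234364928282 ≈ -5.0300e-7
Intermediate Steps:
f = 7/38078 (f = 7/(-10835 + 48913) = 7/38078 ≈ 0.00018383)
1/(f + (1/2884642 - 1988075)) = 1/(7/38078 + (1/2884642 - 1988075)) = 1/(7/38078 - 5734884644149/2884642) = 1/(-54593234364928282/27460349519) = -27460349519/54593234364928282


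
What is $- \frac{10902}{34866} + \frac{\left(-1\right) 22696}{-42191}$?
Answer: $\frac{55225409}{245171901} \approx 0.22525$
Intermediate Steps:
$- \frac{10902}{34866} + \frac{\left(-1\right) 22696}{-42191} = \left(-10902\right) \frac{1}{34866} - - \frac{22696}{42191} = - \frac{1817}{5811} + \frac{22696}{42191} = \frac{55225409}{245171901}$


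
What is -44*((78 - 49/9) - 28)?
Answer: -17644/9 ≈ -1960.4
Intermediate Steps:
-44*((78 - 49/9) - 28) = -44*(653/9 - 28) = -44*401/9 = -17644/9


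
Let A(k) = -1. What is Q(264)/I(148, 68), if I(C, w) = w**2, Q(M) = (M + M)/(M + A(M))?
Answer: 33/76007 ≈ 0.00043417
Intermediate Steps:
Q(M) = 2*M/(-1 + M) (Q(M) = (M + M)/(M - 1) = (2*M)/(-1 + M) = 2*M/(-1 + M))
Q(264)/I(148, 68) = (2*264/(-1 + 264))/(68**2) = (2*264/263)/4624 = (2*264*(1/263))*(1/4624) = (528/263)*(1/4624) = 33/76007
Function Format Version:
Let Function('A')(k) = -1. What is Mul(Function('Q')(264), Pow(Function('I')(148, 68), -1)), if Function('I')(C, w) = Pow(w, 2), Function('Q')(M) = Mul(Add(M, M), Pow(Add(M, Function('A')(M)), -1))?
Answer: Rational(33, 76007) ≈ 0.00043417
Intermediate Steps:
Function('Q')(M) = Mul(2, M, Pow(Add(-1, M), -1)) (Function('Q')(M) = Mul(Add(M, M), Pow(Add(M, -1), -1)) = Mul(Mul(2, M), Pow(Add(-1, M), -1)) = Mul(2, M, Pow(Add(-1, M), -1)))
Mul(Function('Q')(264), Pow(Function('I')(148, 68), -1)) = Mul(Mul(2, 264, Pow(Add(-1, 264), -1)), Pow(Pow(68, 2), -1)) = Mul(Mul(2, 264, Pow(263, -1)), Pow(4624, -1)) = Mul(Mul(2, 264, Rational(1, 263)), Rational(1, 4624)) = Mul(Rational(528, 263), Rational(1, 4624)) = Rational(33, 76007)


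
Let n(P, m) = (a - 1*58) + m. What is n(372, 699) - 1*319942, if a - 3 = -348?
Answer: -319646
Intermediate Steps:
a = -345 (a = 3 - 348 = -345)
n(P, m) = -403 + m (n(P, m) = (-345 - 1*58) + m = (-345 - 58) + m = -403 + m)
n(372, 699) - 1*319942 = (-403 + 699) - 1*319942 = 296 - 319942 = -319646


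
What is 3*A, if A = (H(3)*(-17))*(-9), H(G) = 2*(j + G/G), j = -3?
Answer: -1836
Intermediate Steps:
H(G) = -4 (H(G) = 2*(-3 + G/G) = 2*(-3 + 1) = 2*(-2) = -4)
A = -612 (A = -4*(-17)*(-9) = 68*(-9) = -612)
3*A = 3*(-612) = -1836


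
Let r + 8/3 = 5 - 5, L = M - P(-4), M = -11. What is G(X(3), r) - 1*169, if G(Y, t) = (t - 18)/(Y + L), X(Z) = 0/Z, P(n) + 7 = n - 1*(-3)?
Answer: -1459/9 ≈ -162.11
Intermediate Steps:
P(n) = -4 + n (P(n) = -7 + (n - 1*(-3)) = -7 + (n + 3) = -7 + (3 + n) = -4 + n)
L = -3 (L = -11 - (-4 - 4) = -11 - 1*(-8) = -11 + 8 = -3)
X(Z) = 0
r = -8/3 (r = -8/3 + (5 - 5) = -8/3 + 0 = -8/3 ≈ -2.6667)
G(Y, t) = (-18 + t)/(-3 + Y) (G(Y, t) = (t - 18)/(Y - 3) = (-18 + t)/(-3 + Y))
G(X(3), r) - 1*169 = (-18 - 8/3)/(-3 + 0) - 1*169 = -62/3/(-3) - 169 = -⅓*(-62/3) - 169 = 62/9 - 169 = -1459/9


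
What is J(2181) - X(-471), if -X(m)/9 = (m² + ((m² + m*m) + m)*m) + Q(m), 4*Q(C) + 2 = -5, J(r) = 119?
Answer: -7507099027/4 ≈ -1.8768e+9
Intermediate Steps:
Q(C) = -7/4 (Q(C) = -½ + (¼)*(-5) = -½ - 5/4 = -7/4)
X(m) = 63/4 - 9*m² - 9*m*(m + 2*m²) (X(m) = -9*((m² + ((m² + m*m) + m)*m) - 7/4) = -9*((m² + ((m² + m²) + m)*m) - 7/4) = -9*((m² + (2*m² + m)*m) - 7/4) = -9*((m² + (m + 2*m²)*m) - 7/4) = -9*((m² + m*(m + 2*m²)) - 7/4) = -9*(-7/4 + m² + m*(m + 2*m²)) = 63/4 - 9*m² - 9*m*(m + 2*m²))
J(2181) - X(-471) = 119 - (63/4 - 18*(-471)² - 18*(-471)³) = 119 - (63/4 - 18*221841 - 18*(-104487111)) = 119 - (63/4 - 3993138 + 1880767998) = 119 - 1*7507099503/4 = 119 - 7507099503/4 = -7507099027/4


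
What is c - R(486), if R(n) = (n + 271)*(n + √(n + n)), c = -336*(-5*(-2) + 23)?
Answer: -378990 - 13626*√3 ≈ -4.0259e+5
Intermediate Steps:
c = -11088 (c = -336*(10 + 23) = -336*33 = -11088)
R(n) = (271 + n)*(n + √2*√n) (R(n) = (271 + n)*(n + √(2*n)) = (271 + n)*(n + √2*√n))
c - R(486) = -11088 - (486² + 271*486 + √2*486^(3/2) + 271*√2*√486) = -11088 - (236196 + 131706 + √2*(4374*√6) + 271*√2*(9*√6)) = -11088 - (236196 + 131706 + 8748*√3 + 4878*√3) = -11088 - (367902 + 13626*√3) = -11088 + (-367902 - 13626*√3) = -378990 - 13626*√3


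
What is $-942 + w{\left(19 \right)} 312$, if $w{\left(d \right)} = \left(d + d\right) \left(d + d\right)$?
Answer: $449586$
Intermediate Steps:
$w{\left(d \right)} = 4 d^{2}$ ($w{\left(d \right)} = 2 d 2 d = 4 d^{2}$)
$-942 + w{\left(19 \right)} 312 = -942 + 4 \cdot 19^{2} \cdot 312 = -942 + 4 \cdot 361 \cdot 312 = -942 + 1444 \cdot 312 = -942 + 450528 = 449586$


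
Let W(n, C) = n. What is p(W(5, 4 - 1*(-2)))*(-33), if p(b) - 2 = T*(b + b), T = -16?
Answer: 5214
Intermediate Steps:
p(b) = 2 - 32*b (p(b) = 2 - 16*(b + b) = 2 - 32*b)
p(W(5, 4 - 1*(-2)))*(-33) = (2 - 32*5)*(-33) = (2 - 160)*(-33) = -158*(-33) = 5214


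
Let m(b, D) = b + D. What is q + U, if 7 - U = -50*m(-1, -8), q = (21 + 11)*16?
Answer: 69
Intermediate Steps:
q = 512 (q = 32*16 = 512)
m(b, D) = D + b
U = -443 (U = 7 - (-50)*(-8 - 1) = 7 - (-50)*(-9) = 7 - 1*450 = 7 - 450 = -443)
q + U = 512 - 443 = 69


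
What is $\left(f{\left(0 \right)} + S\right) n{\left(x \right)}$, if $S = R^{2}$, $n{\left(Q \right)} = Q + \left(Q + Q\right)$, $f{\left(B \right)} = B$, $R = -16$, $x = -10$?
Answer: $-7680$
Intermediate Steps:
$n{\left(Q \right)} = 3 Q$ ($n{\left(Q \right)} = Q + 2 Q = 3 Q$)
$S = 256$ ($S = \left(-16\right)^{2} = 256$)
$\left(f{\left(0 \right)} + S\right) n{\left(x \right)} = \left(0 + 256\right) 3 \left(-10\right) = 256 \left(-30\right) = -7680$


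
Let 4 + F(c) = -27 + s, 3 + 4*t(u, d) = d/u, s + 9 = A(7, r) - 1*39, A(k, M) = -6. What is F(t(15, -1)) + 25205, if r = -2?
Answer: 25120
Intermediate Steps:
s = -54 (s = -9 + (-6 - 1*39) = -9 + (-6 - 39) = -9 - 45 = -54)
t(u, d) = -¾ + d/(4*u) (t(u, d) = -¾ + (d/u)/4 = -¾ + d/(4*u))
F(c) = -85 (F(c) = -4 + (-27 - 54) = -4 - 81 = -85)
F(t(15, -1)) + 25205 = -85 + 25205 = 25120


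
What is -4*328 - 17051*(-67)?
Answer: 1141105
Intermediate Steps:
-4*328 - 17051*(-67) = -1312 - 1003*(-1139) = -1312 + 1142417 = 1141105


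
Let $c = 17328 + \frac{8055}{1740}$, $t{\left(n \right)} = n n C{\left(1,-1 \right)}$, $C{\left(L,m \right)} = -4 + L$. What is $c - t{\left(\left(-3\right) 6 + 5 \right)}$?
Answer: $\frac{2069397}{116} \approx 17840.0$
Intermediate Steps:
$t{\left(n \right)} = - 3 n^{2}$ ($t{\left(n \right)} = n n \left(-4 + 1\right) = n^{2} \left(-3\right) = - 3 n^{2}$)
$c = \frac{2010585}{116}$ ($c = 17328 + 8055 \cdot \frac{1}{1740} = 17328 + \frac{537}{116} = \frac{2010585}{116} \approx 17333.0$)
$c - t{\left(\left(-3\right) 6 + 5 \right)} = \frac{2010585}{116} - - 3 \left(\left(-3\right) 6 + 5\right)^{2} = \frac{2010585}{116} - - 3 \left(-18 + 5\right)^{2} = \frac{2010585}{116} - - 3 \left(-13\right)^{2} = \frac{2010585}{116} - \left(-3\right) 169 = \frac{2010585}{116} - -507 = \frac{2010585}{116} + 507 = \frac{2069397}{116}$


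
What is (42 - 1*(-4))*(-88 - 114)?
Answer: -9292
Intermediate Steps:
(42 - 1*(-4))*(-88 - 114) = (42 + 4)*(-202) = 46*(-202) = -9292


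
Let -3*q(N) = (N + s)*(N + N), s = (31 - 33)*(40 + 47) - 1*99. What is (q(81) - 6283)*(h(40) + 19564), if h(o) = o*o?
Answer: 86454940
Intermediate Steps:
s = -273 (s = -2*87 - 99 = -174 - 99 = -273)
h(o) = o²
q(N) = -2*N*(-273 + N)/3 (q(N) = -(N - 273)*(N + N)/3 = -(-273 + N)*2*N/3 = -2*N*(-273 + N)/3)
(q(81) - 6283)*(h(40) + 19564) = ((⅔)*81*(273 - 1*81) - 6283)*(40² + 19564) = ((⅔)*81*(273 - 81) - 6283)*(1600 + 19564) = ((⅔)*81*192 - 6283)*21164 = (10368 - 6283)*21164 = 4085*21164 = 86454940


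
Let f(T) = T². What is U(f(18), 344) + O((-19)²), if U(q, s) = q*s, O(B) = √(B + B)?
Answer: 111456 + 19*√2 ≈ 1.1148e+5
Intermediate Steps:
O(B) = √2*√B (O(B) = √(2*B) = √2*√B)
U(f(18), 344) + O((-19)²) = 18²*344 + √2*√((-19)²) = 324*344 + √2*√361 = 111456 + √2*19 = 111456 + 19*√2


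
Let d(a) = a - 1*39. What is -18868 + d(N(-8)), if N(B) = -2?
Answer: -18909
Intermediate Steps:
d(a) = -39 + a (d(a) = a - 39 = -39 + a)
-18868 + d(N(-8)) = -18868 + (-39 - 2) = -18868 - 41 = -18909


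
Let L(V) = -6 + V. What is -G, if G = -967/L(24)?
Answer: 967/18 ≈ 53.722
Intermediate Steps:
G = -967/18 (G = -967/(-6 + 24) = -967/18 ≈ -53.722)
-G = -1*(-967/18) = 967/18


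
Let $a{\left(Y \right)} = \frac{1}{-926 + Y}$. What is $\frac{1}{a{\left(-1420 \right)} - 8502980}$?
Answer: $- \frac{2346}{19947991081} \approx -1.1761 \cdot 10^{-7}$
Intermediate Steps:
$\frac{1}{a{\left(-1420 \right)} - 8502980} = \frac{1}{\frac{1}{-926 - 1420} - 8502980} = \frac{1}{\frac{1}{-2346} - 8502980} = \frac{1}{- \frac{1}{2346} - 8502980} = \frac{1}{- \frac{19947991081}{2346}} = - \frac{2346}{19947991081}$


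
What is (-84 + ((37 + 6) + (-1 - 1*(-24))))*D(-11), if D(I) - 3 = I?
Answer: 144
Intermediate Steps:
D(I) = 3 + I
(-84 + ((37 + 6) + (-1 - 1*(-24))))*D(-11) = (-84 + ((37 + 6) + (-1 - 1*(-24))))*(3 - 11) = (-84 + (43 + (-1 + 24)))*(-8) = (-84 + (43 + 23))*(-8) = (-84 + 66)*(-8) = -18*(-8) = 144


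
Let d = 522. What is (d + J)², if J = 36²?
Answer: 3305124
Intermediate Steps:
J = 1296
(d + J)² = (522 + 1296)² = 1818² = 3305124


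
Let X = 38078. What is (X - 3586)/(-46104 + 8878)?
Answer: -17246/18613 ≈ -0.92656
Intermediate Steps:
(X - 3586)/(-46104 + 8878) = (38078 - 3586)/(-46104 + 8878) = 34492/(-37226) = 34492*(-1/37226) = -17246/18613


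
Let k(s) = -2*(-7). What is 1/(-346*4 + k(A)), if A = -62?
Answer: -1/1370 ≈ -0.00072993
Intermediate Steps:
k(s) = 14
1/(-346*4 + k(A)) = 1/(-346*4 + 14) = 1/(-1384 + 14) = 1/(-1370) = -1/1370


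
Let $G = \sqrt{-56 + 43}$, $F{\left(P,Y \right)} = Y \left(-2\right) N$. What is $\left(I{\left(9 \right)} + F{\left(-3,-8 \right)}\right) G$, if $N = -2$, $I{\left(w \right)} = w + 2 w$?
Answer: $- 5 i \sqrt{13} \approx - 18.028 i$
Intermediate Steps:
$I{\left(w \right)} = 3 w$
$F{\left(P,Y \right)} = 4 Y$ ($F{\left(P,Y \right)} = Y \left(-2\right) \left(-2\right) = - 2 Y \left(-2\right) = 4 Y$)
$G = i \sqrt{13}$ ($G = \sqrt{-13} = i \sqrt{13} \approx 3.6056 i$)
$\left(I{\left(9 \right)} + F{\left(-3,-8 \right)}\right) G = \left(3 \cdot 9 + 4 \left(-8\right)\right) i \sqrt{13} = \left(27 - 32\right) i \sqrt{13} = - 5 i \sqrt{13}$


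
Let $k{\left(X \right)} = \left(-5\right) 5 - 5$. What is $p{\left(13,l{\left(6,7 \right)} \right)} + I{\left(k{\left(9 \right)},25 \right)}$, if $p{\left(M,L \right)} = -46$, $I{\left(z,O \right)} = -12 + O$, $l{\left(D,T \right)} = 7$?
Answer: $-33$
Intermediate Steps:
$k{\left(X \right)} = -30$ ($k{\left(X \right)} = -25 - 5 = -30$)
$p{\left(13,l{\left(6,7 \right)} \right)} + I{\left(k{\left(9 \right)},25 \right)} = -46 + \left(-12 + 25\right) = -46 + 13 = -33$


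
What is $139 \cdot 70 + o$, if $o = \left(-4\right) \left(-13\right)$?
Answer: $9782$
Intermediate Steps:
$o = 52$
$139 \cdot 70 + o = 139 \cdot 70 + 52 = 9730 + 52 = 9782$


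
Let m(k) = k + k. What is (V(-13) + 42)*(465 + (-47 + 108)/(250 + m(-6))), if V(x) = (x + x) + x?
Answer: 332193/238 ≈ 1395.8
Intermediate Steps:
V(x) = 3*x (V(x) = 2*x + x = 3*x)
m(k) = 2*k
(V(-13) + 42)*(465 + (-47 + 108)/(250 + m(-6))) = (3*(-13) + 42)*(465 + (-47 + 108)/(250 + 2*(-6))) = (-39 + 42)*(465 + 61/(250 - 12)) = 3*(465 + 61/238) = 3*(110731/238) = 332193/238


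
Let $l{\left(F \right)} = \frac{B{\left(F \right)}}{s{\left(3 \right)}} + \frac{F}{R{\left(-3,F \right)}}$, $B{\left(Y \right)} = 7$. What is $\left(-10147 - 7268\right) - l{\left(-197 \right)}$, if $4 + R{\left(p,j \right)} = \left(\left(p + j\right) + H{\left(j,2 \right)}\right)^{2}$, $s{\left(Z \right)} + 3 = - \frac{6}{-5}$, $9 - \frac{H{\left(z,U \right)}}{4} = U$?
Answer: $- \frac{1545061409}{88740} \approx -17411.0$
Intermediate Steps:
$H{\left(z,U \right)} = 36 - 4 U$
$s{\left(Z \right)} = - \frac{9}{5}$ ($s{\left(Z \right)} = -3 - \frac{6}{-5} = -3 - - \frac{6}{5} = -3 + \frac{6}{5} = - \frac{9}{5}$)
$R{\left(p,j \right)} = -4 + \left(28 + j + p\right)^{2}$ ($R{\left(p,j \right)} = -4 + \left(\left(p + j\right) + \left(36 - 8\right)\right)^{2} = -4 + \left(\left(j + p\right) + \left(36 - 8\right)\right)^{2} = -4 + \left(\left(j + p\right) + 28\right)^{2} = -4 + \left(28 + j + p\right)^{2}$)
$l{\left(F \right)} = - \frac{35}{9} + \frac{F}{-4 + \left(25 + F\right)^{2}}$ ($l{\left(F \right)} = \frac{7}{- \frac{9}{5}} + \frac{F}{-4 + \left(28 + F - 3\right)^{2}} = 7 \left(- \frac{5}{9}\right) + \frac{F}{-4 + \left(25 + F\right)^{2}} = - \frac{35}{9} + \frac{F}{-4 + \left(25 + F\right)^{2}}$)
$\left(-10147 - 7268\right) - l{\left(-197 \right)} = \left(-10147 - 7268\right) - \frac{140 - 35 \left(25 - 197\right)^{2} + 9 \left(-197\right)}{9 \left(-4 + \left(25 - 197\right)^{2}\right)} = \left(-10147 - 7268\right) - \frac{140 - 35 \left(-172\right)^{2} - 1773}{9 \left(-4 + \left(-172\right)^{2}\right)} = -17415 - \frac{140 - 1035440 - 1773}{9 \left(-4 + 29584\right)} = -17415 - \frac{140 - 1035440 - 1773}{9 \cdot 29580} = -17415 - \frac{1}{9} \cdot \frac{1}{29580} \left(-1037073\right) = -17415 - - \frac{345691}{88740} = -17415 + \frac{345691}{88740} = - \frac{1545061409}{88740}$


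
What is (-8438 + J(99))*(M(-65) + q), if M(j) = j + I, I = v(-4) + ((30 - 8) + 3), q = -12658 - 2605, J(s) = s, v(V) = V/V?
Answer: 127603378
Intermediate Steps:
v(V) = 1
q = -15263
I = 26 (I = 1 + ((30 - 8) + 3) = 1 + (22 + 3) = 1 + 25 = 26)
M(j) = 26 + j (M(j) = j + 26 = 26 + j)
(-8438 + J(99))*(M(-65) + q) = (-8438 + 99)*((26 - 65) - 15263) = -8339*(-39 - 15263) = -8339*(-15302) = 127603378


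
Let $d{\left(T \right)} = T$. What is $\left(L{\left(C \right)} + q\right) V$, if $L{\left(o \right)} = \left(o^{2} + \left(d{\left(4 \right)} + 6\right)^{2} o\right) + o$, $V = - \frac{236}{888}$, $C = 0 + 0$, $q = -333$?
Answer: $\frac{177}{2} \approx 88.5$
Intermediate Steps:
$C = 0$
$V = - \frac{59}{222}$ ($V = \left(-236\right) \frac{1}{888} = - \frac{59}{222} \approx -0.26577$)
$L{\left(o \right)} = o^{2} + 101 o$ ($L{\left(o \right)} = \left(o^{2} + \left(4 + 6\right)^{2} o\right) + o = \left(o^{2} + 10^{2} o\right) + o = \left(o^{2} + 100 o\right) + o = o^{2} + 101 o$)
$\left(L{\left(C \right)} + q\right) V = \left(0 \left(101 + 0\right) - 333\right) \left(- \frac{59}{222}\right) = \left(0 \cdot 101 - 333\right) \left(- \frac{59}{222}\right) = \left(0 - 333\right) \left(- \frac{59}{222}\right) = \left(-333\right) \left(- \frac{59}{222}\right) = \frac{177}{2}$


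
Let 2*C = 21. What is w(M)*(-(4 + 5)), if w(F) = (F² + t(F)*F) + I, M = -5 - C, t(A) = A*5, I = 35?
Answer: -26577/2 ≈ -13289.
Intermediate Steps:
C = 21/2 (C = (½)*21 = 21/2 ≈ 10.500)
t(A) = 5*A
M = -31/2 (M = -5 - 1*21/2 = -5 - 21/2 = -31/2 ≈ -15.500)
w(F) = 35 + 6*F² (w(F) = (F² + (5*F)*F) + 35 = (F² + 5*F²) + 35 = 6*F² + 35 = 35 + 6*F²)
w(M)*(-(4 + 5)) = (35 + 6*(-31/2)²)*(-(4 + 5)) = (35 + 6*(961/4))*(-1*9) = (35 + 2883/2)*(-9) = (2953/2)*(-9) = -26577/2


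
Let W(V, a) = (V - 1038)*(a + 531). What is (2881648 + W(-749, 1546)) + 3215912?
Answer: 2385961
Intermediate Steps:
W(V, a) = (-1038 + V)*(531 + a)
(2881648 + W(-749, 1546)) + 3215912 = (2881648 + (-551178 - 1038*1546 + 531*(-749) - 749*1546)) + 3215912 = (2881648 + (-551178 - 1604748 - 397719 - 1157954)) + 3215912 = (2881648 - 3711599) + 3215912 = -829951 + 3215912 = 2385961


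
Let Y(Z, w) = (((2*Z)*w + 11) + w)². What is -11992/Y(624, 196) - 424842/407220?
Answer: -77159541049393/73959030133650 ≈ -1.0433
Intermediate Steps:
Y(Z, w) = (11 + w + 2*Z*w)² (Y(Z, w) = ((2*Z*w + 11) + w)² = ((11 + 2*Z*w) + w)² = (11 + w + 2*Z*w)²)
-11992/Y(624, 196) - 424842/407220 = -11992/(11 + 196 + 2*624*196)² - 424842/407220 = -11992/(11 + 196 + 244608)² - 424842*1/407220 = -11992/(244815²) - 6437/6170 = -11992/59934384225 - 6437/6170 = -77159541049393/73959030133650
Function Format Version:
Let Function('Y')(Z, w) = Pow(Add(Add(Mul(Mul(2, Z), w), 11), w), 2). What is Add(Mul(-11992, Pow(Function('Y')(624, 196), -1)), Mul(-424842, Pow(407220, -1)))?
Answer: Rational(-77159541049393, 73959030133650) ≈ -1.0433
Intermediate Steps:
Function('Y')(Z, w) = Pow(Add(11, w, Mul(2, Z, w)), 2) (Function('Y')(Z, w) = Pow(Add(Add(Mul(2, Z, w), 11), w), 2) = Pow(Add(Add(11, Mul(2, Z, w)), w), 2) = Pow(Add(11, w, Mul(2, Z, w)), 2))
Add(Mul(-11992, Pow(Function('Y')(624, 196), -1)), Mul(-424842, Pow(407220, -1))) = Add(Mul(-11992, Pow(Pow(Add(11, 196, Mul(2, 624, 196)), 2), -1)), Mul(-424842, Pow(407220, -1))) = Add(Mul(-11992, Pow(Pow(Add(11, 196, 244608), 2), -1)), Mul(-424842, Rational(1, 407220))) = Add(Mul(-11992, Pow(Pow(244815, 2), -1)), Rational(-6437, 6170)) = Add(Mul(-11992, Pow(59934384225, -1)), Rational(-6437, 6170)) = Add(Mul(-11992, Rational(1, 59934384225)), Rational(-6437, 6170)) = Add(Rational(-11992, 59934384225), Rational(-6437, 6170)) = Rational(-77159541049393, 73959030133650)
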